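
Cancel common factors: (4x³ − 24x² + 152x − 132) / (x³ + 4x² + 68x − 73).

Apply the Euclidean algorithm:
  4x³ − 24x² + 152x − 132 = (4)(x³ + 4x² + 68x − 73) + (−40x² − 120x + 160)
  x³ + 4x² + 68x − 73 = (−(1/40)x − 1/40)(−40x² − 120x + 160) + (69x − 69)
  −40x² − 120x + 160 = (−(40/69)x − 160/69)(69x − 69) + (0)
Last nonzero remainder: 69x − 69. Dividing through by 69 gives the monic gcd x − 1.
Cancel x − 1 from numerator and denominator to get the reduced form.

(4x² − 20x + 132)/(x² + 5x + 73)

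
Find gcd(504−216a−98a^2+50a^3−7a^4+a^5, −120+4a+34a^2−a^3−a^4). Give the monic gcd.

−4+a^2

Euclidean algorithm in ℚ[a]:
  a^5−7a^4+50a^3−98a^2−216a+504 = (−a+8)(−a^4−a^3+34a^2+4a−120) + (92a^3−366a^2−368a+1464)
  −a^4−a^3+34a^2+4a−120 = (−(1/92)a−229/4232)(92a^3−366a^2−368a+1464) + ((21573/2116)a^2−21573/529)
  92a^3−366a^2−368a+1464 = ((194672/21573)a−258152/7191)((21573/2116)a^2−21573/529) + (0)
Last nonzero remainder: (21573/2116)a^2−21573/529. Dividing through by 21573/2116 gives the monic gcd a^2−4.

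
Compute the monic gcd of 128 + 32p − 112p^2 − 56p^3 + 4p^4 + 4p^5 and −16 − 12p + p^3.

−16 − 12p + p^3

Repeated division with remainder:
  4p^5 + 4p^4 − 56p^3 − 112p^2 + 32p + 128 = (4p^2 + 4p − 8)(p^3 − 12p − 16) + (0)
The last nonzero remainder p^3 − 12p − 16 is already monic.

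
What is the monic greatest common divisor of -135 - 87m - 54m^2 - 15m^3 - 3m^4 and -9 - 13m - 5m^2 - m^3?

Apply the Euclidean algorithm:
  -3m^4 - 15m^3 - 54m^2 - 87m - 135 = (3m)(-m^3 - 5m^2 - 13m - 9) + (-15m^2 - 60m - 135)
  -m^3 - 5m^2 - 13m - 9 = ((1/15)m + 1/15)(-15m^2 - 60m - 135) + (0)
Last nonzero remainder: -15m^2 - 60m - 135. Dividing through by -15 gives the monic gcd m^2 + 4m + 9.

9 + 4m + m^2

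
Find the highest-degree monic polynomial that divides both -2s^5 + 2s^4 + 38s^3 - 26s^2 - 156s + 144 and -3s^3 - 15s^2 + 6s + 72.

s^2 + s - 6

Repeated division with remainder:
  -2s^5 + 2s^4 + 38s^3 - 26s^2 - 156s + 144 = ((2/3)s^2 - 4s + 26/3)(-3s^3 - 15s^2 + 6s + 72) + (80s^2 + 80s - 480)
  -3s^3 - 15s^2 + 6s + 72 = (-(3/80)s - 3/20)(80s^2 + 80s - 480) + (0)
Last nonzero remainder: 80s^2 + 80s - 480. Dividing through by 80 gives the monic gcd s^2 + s - 6.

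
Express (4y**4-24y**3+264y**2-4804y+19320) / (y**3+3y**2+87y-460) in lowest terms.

Euclidean algorithm in ℚ[y]:
  4y**4-24y**3+264y**2-4804y+19320 = (4y-36)(y**3+3y**2+87y-460) + (24y**2+168y+2760)
  y**3+3y**2+87y-460 = ((1/24)y-1/6)(24y**2+168y+2760) + (0)
Last nonzero remainder: 24y**2+168y+2760. Dividing through by 24 gives the monic gcd y**2+7y+115.
Cancel y**2+7y+115 from numerator and denominator to get the reduced form.

(4y**2-52y+168)/(y-4)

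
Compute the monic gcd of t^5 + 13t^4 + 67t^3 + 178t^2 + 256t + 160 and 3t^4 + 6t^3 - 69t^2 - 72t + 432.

By polynomial division,
  t^5 + 13t^4 + 67t^3 + 178t^2 + 256t + 160 = ((1/3)t + 11/3)(3t^4 + 6t^3 - 69t^2 - 72t + 432) + (68t^3 + 455t^2 + 376t - 1424)
  3t^4 + 6t^3 - 69t^2 - 72t + 432 = ((3/68)t - 957/4624)(68t^3 + 455t^2 + 376t - 1424) + ((39675/4624)t^2 + (39675/578)t + 39675/289)
  68t^3 + 455t^2 + 376t - 1424 = ((314432/39675)t - 411536/39675)((39675/4624)t^2 + (39675/578)t + 39675/289) + (0)
Last nonzero remainder: (39675/4624)t^2 + (39675/578)t + 39675/289. Dividing through by 39675/4624 gives the monic gcd t^2 + 8t + 16.

t^2 + 8t + 16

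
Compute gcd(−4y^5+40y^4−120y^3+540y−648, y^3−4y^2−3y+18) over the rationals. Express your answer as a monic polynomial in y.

y^3−4y^2−3y+18

By polynomial division,
  −4y^5+40y^4−120y^3+540y−648 = (−4y^2+24y−36)(y^3−4y^2−3y+18) + (0)
The last nonzero remainder y^3−4y^2−3y+18 is already monic.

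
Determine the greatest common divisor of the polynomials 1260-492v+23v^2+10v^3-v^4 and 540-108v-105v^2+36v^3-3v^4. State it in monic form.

Euclidean algorithm in ℚ[v]:
  -v^4+10v^3+23v^2-492v+1260 = (1/3)(-3v^4+36v^3-105v^2-108v+540) + (-2v^3+58v^2-456v+1080)
  -3v^4+36v^3-105v^2-108v+540 = ((3/2)v+51/2)(-2v^3+58v^2-456v+1080) + (-900v^2+9900v-27000)
  -2v^3+58v^2-456v+1080 = ((1/450)v-1/25)(-900v^2+9900v-27000) + (0)
Last nonzero remainder: -900v^2+9900v-27000. Dividing through by -900 gives the monic gcd v^2-11v+30.

30-11v+v^2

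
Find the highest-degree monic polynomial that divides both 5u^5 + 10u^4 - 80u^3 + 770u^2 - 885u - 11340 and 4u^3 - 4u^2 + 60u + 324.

Apply the Euclidean algorithm:
  5u^5 + 10u^4 - 80u^3 + 770u^2 - 885u - 11340 = ((5/4)u^2 + (15/4)u - 35)(4u^3 - 4u^2 + 60u + 324) + (0)
Last nonzero remainder: 4u^3 - 4u^2 + 60u + 324. Dividing through by 4 gives the monic gcd u^3 - u^2 + 15u + 81.

u^3 - u^2 + 15u + 81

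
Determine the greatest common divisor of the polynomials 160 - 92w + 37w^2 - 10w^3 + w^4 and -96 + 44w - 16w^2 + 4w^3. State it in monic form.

By polynomial division,
  w^4 - 10w^3 + 37w^2 - 92w + 160 = ((1/4)w - 3/2)(4w^3 - 16w^2 + 44w - 96) + (2w^2 - 2w + 16)
  4w^3 - 16w^2 + 44w - 96 = (2w - 6)(2w^2 - 2w + 16) + (0)
Last nonzero remainder: 2w^2 - 2w + 16. Dividing through by 2 gives the monic gcd w^2 - w + 8.

8 - w + w^2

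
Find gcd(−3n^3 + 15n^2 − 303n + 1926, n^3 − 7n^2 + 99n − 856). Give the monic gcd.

Apply the Euclidean algorithm:
  −3n^3 + 15n^2 − 303n + 1926 = (−3)(n^3 − 7n^2 + 99n − 856) + (−6n^2 − 6n − 642)
  n^3 − 7n^2 + 99n − 856 = (−(1/6)n + 4/3)(−6n^2 − 6n − 642) + (0)
Last nonzero remainder: −6n^2 − 6n − 642. Dividing through by −6 gives the monic gcd n^2 + n + 107.

n^2 + n + 107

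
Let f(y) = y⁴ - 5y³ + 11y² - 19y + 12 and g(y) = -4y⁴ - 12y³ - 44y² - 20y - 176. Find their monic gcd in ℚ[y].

y² - y + 4

Apply the Euclidean algorithm:
  y⁴ - 5y³ + 11y² - 19y + 12 = (-1/4)(-4y⁴ - 12y³ - 44y² - 20y - 176) + (-8y³ - 24y - 32)
  -4y⁴ - 12y³ - 44y² - 20y - 176 = ((1/2)y + 3/2)(-8y³ - 24y - 32) + (-32y² + 32y - 128)
  -8y³ - 24y - 32 = ((1/4)y + 1/4)(-32y² + 32y - 128) + (0)
Last nonzero remainder: -32y² + 32y - 128. Dividing through by -32 gives the monic gcd y² - y + 4.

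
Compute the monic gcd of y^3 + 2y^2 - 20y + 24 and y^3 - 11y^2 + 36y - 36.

y - 2

Euclidean algorithm in ℚ[y]:
  y^3 + 2y^2 - 20y + 24 = (y^3 - 11y^2 + 36y - 36) + (13y^2 - 56y + 60)
  y^3 - 11y^2 + 36y - 36 = ((1/13)y - 87/169)(13y^2 - 56y + 60) + ((432/169)y - 864/169)
  13y^2 - 56y + 60 = ((2197/432)y - 845/72)((432/169)y - 864/169) + (0)
Last nonzero remainder: (432/169)y - 864/169. Dividing through by 432/169 gives the monic gcd y - 2.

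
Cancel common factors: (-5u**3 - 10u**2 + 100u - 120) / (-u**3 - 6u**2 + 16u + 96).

(5u**2 - 20u + 20)/(u**2 - 16)

Euclidean algorithm in ℚ[u]:
  -5u**3 - 10u**2 + 100u - 120 = (5)(-u**3 - 6u**2 + 16u + 96) + (20u**2 + 20u - 600)
  -u**3 - 6u**2 + 16u + 96 = (-(1/20)u - 1/4)(20u**2 + 20u - 600) + (-9u - 54)
  20u**2 + 20u - 600 = (-(20/9)u + 100/9)(-9u - 54) + (0)
Last nonzero remainder: -9u - 54. Dividing through by -9 gives the monic gcd u + 6.
Cancel u + 6 from numerator and denominator to get the reduced form.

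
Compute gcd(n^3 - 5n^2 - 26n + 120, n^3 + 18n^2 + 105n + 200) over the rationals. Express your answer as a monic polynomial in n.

n + 5

Euclidean algorithm in ℚ[n]:
  n^3 - 5n^2 - 26n + 120 = (n^3 + 18n^2 + 105n + 200) + (-23n^2 - 131n - 80)
  n^3 + 18n^2 + 105n + 200 = (-(1/23)n - 283/529)(-23n^2 - 131n - 80) + ((16632/529)n + 83160/529)
  -23n^2 - 131n - 80 = (-(12167/16632)n - 1058/2079)((16632/529)n + 83160/529) + (0)
Last nonzero remainder: (16632/529)n + 83160/529. Dividing through by 16632/529 gives the monic gcd n + 5.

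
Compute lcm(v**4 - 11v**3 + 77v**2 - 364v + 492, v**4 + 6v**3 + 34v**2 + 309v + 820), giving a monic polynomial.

Euclidean algorithm in ℚ[v]:
  v**4 - 11v**3 + 77v**2 - 364v + 492 = (v**4 + 6v**3 + 34v**2 + 309v + 820) + (-17v**3 + 43v**2 - 673v - 328)
  v**4 + 6v**3 + 34v**2 + 309v + 820 = (-(1/17)v - 145/289)(-17v**3 + 43v**2 - 673v - 328) + ((4620/289)v**2 - (13860/289)v + 189420/289)
  -17v**3 + 43v**2 - 673v - 328 = (-(4913/4620)v - 578/1155)((4620/289)v**2 - (13860/289)v + 189420/289) + (0)
Last nonzero remainder: (4620/289)v**2 - (13860/289)v + 189420/289. Dividing through by 4620/289 gives the monic gcd v**2 - 3v + 41.
Then lcm(f, g) = f·g / gcd(f, g); expanding and making the result monic gives the answer.

v**6 - 2v**5 - 2v**4 + 109v**3 - 1244v**2 - 2852v + 9840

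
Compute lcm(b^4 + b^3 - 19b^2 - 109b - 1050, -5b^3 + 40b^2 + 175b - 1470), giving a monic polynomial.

By polynomial division,
  b^4 + b^3 - 19b^2 - 109b - 1050 = (-(1/5)b - 9/5)(-5b^3 + 40b^2 + 175b - 1470) + (88b^2 - 88b - 3696)
  -5b^3 + 40b^2 + 175b - 1470 = (-(5/88)b + 35/88)(88b^2 - 88b - 3696) + (0)
Last nonzero remainder: 88b^2 - 88b - 3696. Dividing through by 88 gives the monic gcd b^2 - b - 42.
Then lcm(f, g) = f·g / gcd(f, g); expanding and making the result monic gives the answer.

b^5 - 6b^4 - 26b^3 + 24b^2 - 287b + 7350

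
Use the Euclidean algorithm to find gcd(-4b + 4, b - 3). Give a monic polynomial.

1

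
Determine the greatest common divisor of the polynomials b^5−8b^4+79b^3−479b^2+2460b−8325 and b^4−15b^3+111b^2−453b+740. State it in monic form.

b^3−11b^2+67b−185

Euclidean algorithm in ℚ[b]:
  b^5−8b^4+79b^3−479b^2+2460b−8325 = (b+7)(b^4−15b^3+111b^2−453b+740) + (73b^3−803b^2+4891b−13505)
  b^4−15b^3+111b^2−453b+740 = ((1/73)b−4/73)(73b^3−803b^2+4891b−13505) + (0)
Last nonzero remainder: 73b^3−803b^2+4891b−13505. Dividing through by 73 gives the monic gcd b^3−11b^2+67b−185.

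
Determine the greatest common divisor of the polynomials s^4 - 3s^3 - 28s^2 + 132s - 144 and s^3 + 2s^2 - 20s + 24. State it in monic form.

Euclidean algorithm in ℚ[s]:
  s^4 - 3s^3 - 28s^2 + 132s - 144 = (s - 5)(s^3 + 2s^2 - 20s + 24) + (2s^2 + 8s - 24)
  s^3 + 2s^2 - 20s + 24 = ((1/2)s - 1)(2s^2 + 8s - 24) + (0)
Last nonzero remainder: 2s^2 + 8s - 24. Dividing through by 2 gives the monic gcd s^2 + 4s - 12.

s^2 + 4s - 12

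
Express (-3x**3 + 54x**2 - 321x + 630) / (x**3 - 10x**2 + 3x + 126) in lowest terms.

(-3x + 15)/(x + 3)

By polynomial division,
  -3x**3 + 54x**2 - 321x + 630 = (-3)(x**3 - 10x**2 + 3x + 126) + (24x**2 - 312x + 1008)
  x**3 - 10x**2 + 3x + 126 = ((1/24)x + 1/8)(24x**2 - 312x + 1008) + (0)
Last nonzero remainder: 24x**2 - 312x + 1008. Dividing through by 24 gives the monic gcd x**2 - 13x + 42.
Cancel x**2 - 13x + 42 from numerator and denominator to get the reduced form.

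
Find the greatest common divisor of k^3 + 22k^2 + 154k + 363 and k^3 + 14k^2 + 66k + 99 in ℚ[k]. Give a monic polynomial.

k^2 + 11k + 33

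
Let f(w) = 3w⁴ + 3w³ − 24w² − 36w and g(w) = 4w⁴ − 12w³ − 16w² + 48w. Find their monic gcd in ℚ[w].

Repeated division with remainder:
  3w⁴ + 3w³ − 24w² − 36w = (3/4)(4w⁴ − 12w³ − 16w² + 48w) + (12w³ − 12w² − 72w)
  4w⁴ − 12w³ − 16w² + 48w = ((1/3)w − 2/3)(12w³ − 12w² − 72w) + (0)
Last nonzero remainder: 12w³ − 12w² − 72w. Dividing through by 12 gives the monic gcd w³ − w² − 6w.

w³ − w² − 6w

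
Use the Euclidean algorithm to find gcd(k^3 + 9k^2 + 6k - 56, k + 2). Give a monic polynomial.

1

Apply the Euclidean algorithm:
  k^3 + 9k^2 + 6k - 56 = (k^2 + 7k - 8)(k + 2) + (-40)
  k + 2 = (-(1/40)k - 1/20)(-40) + (0)
The last nonzero remainder is the constant -40, so the polynomials are coprime and gcd = 1.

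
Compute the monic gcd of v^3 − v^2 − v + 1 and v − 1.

v − 1

Repeated division with remainder:
  v^3 − v^2 − v + 1 = (v^2 − 1)(v − 1) + (0)
The last nonzero remainder v − 1 is already monic.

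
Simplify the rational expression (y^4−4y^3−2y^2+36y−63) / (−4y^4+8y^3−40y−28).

(−y^2+9)/(4y^2+8y+4)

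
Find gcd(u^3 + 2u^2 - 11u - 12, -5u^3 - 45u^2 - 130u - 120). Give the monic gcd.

Repeated division with remainder:
  u^3 + 2u^2 - 11u - 12 = (-1/5)(-5u^3 - 45u^2 - 130u - 120) + (-7u^2 - 37u - 36)
  -5u^3 - 45u^2 - 130u - 120 = ((5/7)u + 130/49)(-7u^2 - 37u - 36) + (-(300/49)u - 1200/49)
  -7u^2 - 37u - 36 = ((343/300)u + 147/100)(-(300/49)u - 1200/49) + (0)
Last nonzero remainder: -(300/49)u - 1200/49. Dividing through by -300/49 gives the monic gcd u + 4.

u + 4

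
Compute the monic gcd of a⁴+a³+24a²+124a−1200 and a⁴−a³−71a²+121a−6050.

a²−a+50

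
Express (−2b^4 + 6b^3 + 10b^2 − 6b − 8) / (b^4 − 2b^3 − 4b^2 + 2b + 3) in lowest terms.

(−2b + 8)/(b − 3)

By polynomial division,
  −2b^4 + 6b^3 + 10b^2 − 6b − 8 = (−2)(b^4 − 2b^3 − 4b^2 + 2b + 3) + (2b^3 + 2b^2 − 2b − 2)
  b^4 − 2b^3 − 4b^2 + 2b + 3 = ((1/2)b − 3/2)(2b^3 + 2b^2 − 2b − 2) + (0)
Last nonzero remainder: 2b^3 + 2b^2 − 2b − 2. Dividing through by 2 gives the monic gcd b^3 + b^2 − b − 1.
Cancel b^3 + b^2 − b − 1 from numerator and denominator to get the reduced form.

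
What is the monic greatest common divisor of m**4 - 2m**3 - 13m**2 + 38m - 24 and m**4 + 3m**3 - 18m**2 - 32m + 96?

Euclidean algorithm in ℚ[m]:
  m**4 - 2m**3 - 13m**2 + 38m - 24 = (m**4 + 3m**3 - 18m**2 - 32m + 96) + (-5m**3 + 5m**2 + 70m - 120)
  m**4 + 3m**3 - 18m**2 - 32m + 96 = (-(1/5)m - 4/5)(-5m**3 + 5m**2 + 70m - 120) + (0)
Last nonzero remainder: -5m**3 + 5m**2 + 70m - 120. Dividing through by -5 gives the monic gcd m**3 - m**2 - 14m + 24.

m**3 - m**2 - 14m + 24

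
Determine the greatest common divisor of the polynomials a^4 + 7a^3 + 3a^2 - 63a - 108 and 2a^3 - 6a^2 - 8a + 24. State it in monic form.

a - 3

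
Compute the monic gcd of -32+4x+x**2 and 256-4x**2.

8+x

Repeated division with remainder:
  x**2+4x-32 = (-1/4)(-4x**2+256) + (4x+32)
  -4x**2+256 = (-x+8)(4x+32) + (0)
Last nonzero remainder: 4x+32. Dividing through by 4 gives the monic gcd x+8.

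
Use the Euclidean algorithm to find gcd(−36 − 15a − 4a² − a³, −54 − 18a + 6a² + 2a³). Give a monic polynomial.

3 + a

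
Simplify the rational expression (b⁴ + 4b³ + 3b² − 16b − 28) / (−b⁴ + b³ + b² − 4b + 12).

(−b² − 4b − 7)/(b² − b + 3)

Euclidean algorithm in ℚ[b]:
  b⁴ + 4b³ + 3b² − 16b − 28 = (−1)(−b⁴ + b³ + b² − 4b + 12) + (5b³ + 4b² − 20b − 16)
  −b⁴ + b³ + b² − 4b + 12 = (−(1/5)b + 9/25)(5b³ + 4b² − 20b − 16) + (−(111/25)b² + 444/25)
  5b³ + 4b² − 20b − 16 = (−(125/111)b − 100/111)(−(111/25)b² + 444/25) + (0)
Last nonzero remainder: −(111/25)b² + 444/25. Dividing through by −111/25 gives the monic gcd b² − 4.
Cancel b² − 4 from numerator and denominator to get the reduced form.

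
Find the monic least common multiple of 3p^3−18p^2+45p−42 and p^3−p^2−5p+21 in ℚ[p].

Euclidean algorithm in ℚ[p]:
  3p^3−18p^2+45p−42 = (3)(p^3−p^2−5p+21) + (−15p^2+60p−105)
  p^3−p^2−5p+21 = (−(1/15)p−1/5)(−15p^2+60p−105) + (0)
Last nonzero remainder: −15p^2+60p−105. Dividing through by −15 gives the monic gcd p^2−4p+7.
Then lcm(f, g) = f·g / gcd(f, g); expanding and making the result monic gives the answer.

p^4−3p^3−3p^2+31p−42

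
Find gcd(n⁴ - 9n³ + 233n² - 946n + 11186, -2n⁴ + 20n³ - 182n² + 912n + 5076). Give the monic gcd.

Apply the Euclidean algorithm:
  n⁴ - 9n³ + 233n² - 946n + 11186 = (-1/2)(-2n⁴ + 20n³ - 182n² + 912n + 5076) + (n³ + 142n² - 490n + 13724)
  -2n⁴ + 20n³ - 182n² + 912n + 5076 = (-2n + 304)(n³ + 142n² - 490n + 13724) + (-44330n² + 177320n - 4167020)
  n³ + 142n² - 490n + 13724 = (-(1/44330)n - 73/22165)(-44330n² + 177320n - 4167020) + (0)
Last nonzero remainder: -44330n² + 177320n - 4167020. Dividing through by -44330 gives the monic gcd n² - 4n + 94.

n² - 4n + 94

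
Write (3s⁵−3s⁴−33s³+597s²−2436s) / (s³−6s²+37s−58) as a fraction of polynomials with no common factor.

Apply the Euclidean algorithm:
  3s⁵−3s⁴−33s³+597s²−2436s = (3s²+15s−54)(s³−6s²+37s−58) + (−108s²+432s−3132)
  s³−6s²+37s−58 = (−(1/108)s+1/54)(−108s²+432s−3132) + (0)
Last nonzero remainder: −108s²+432s−3132. Dividing through by −108 gives the monic gcd s²−4s+29.
Cancel s²−4s+29 from numerator and denominator to get the reduced form.

(3s³+9s²−84s)/(s−2)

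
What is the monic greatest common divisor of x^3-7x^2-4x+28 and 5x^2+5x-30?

x-2

By polynomial division,
  x^3-7x^2-4x+28 = ((1/5)x-8/5)(5x^2+5x-30) + (10x-20)
  5x^2+5x-30 = ((1/2)x+3/2)(10x-20) + (0)
Last nonzero remainder: 10x-20. Dividing through by 10 gives the monic gcd x-2.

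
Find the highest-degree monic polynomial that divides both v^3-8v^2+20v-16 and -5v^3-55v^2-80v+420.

v-2

Apply the Euclidean algorithm:
  v^3-8v^2+20v-16 = (-1/5)(-5v^3-55v^2-80v+420) + (-19v^2+4v+68)
  -5v^3-55v^2-80v+420 = ((5/19)v+1065/361)(-19v^2+4v+68) + (-(39600/361)v+79200/361)
  -19v^2+4v+68 = ((6859/39600)v+6137/19800)(-(39600/361)v+79200/361) + (0)
Last nonzero remainder: -(39600/361)v+79200/361. Dividing through by -39600/361 gives the monic gcd v-2.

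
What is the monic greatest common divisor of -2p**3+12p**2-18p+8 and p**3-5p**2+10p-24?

By polynomial division,
  -2p**3+12p**2-18p+8 = (-2)(p**3-5p**2+10p-24) + (2p**2+2p-40)
  p**3-5p**2+10p-24 = ((1/2)p-3)(2p**2+2p-40) + (36p-144)
  2p**2+2p-40 = ((1/18)p+5/18)(36p-144) + (0)
Last nonzero remainder: 36p-144. Dividing through by 36 gives the monic gcd p-4.

p-4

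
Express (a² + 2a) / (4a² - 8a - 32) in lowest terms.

Apply the Euclidean algorithm:
  a² + 2a = (1/4)(4a² - 8a - 32) + (4a + 8)
  4a² - 8a - 32 = (a - 4)(4a + 8) + (0)
Last nonzero remainder: 4a + 8. Dividing through by 4 gives the monic gcd a + 2.
Cancel a + 2 from numerator and denominator to get the reduced form.

(a)/(4a - 16)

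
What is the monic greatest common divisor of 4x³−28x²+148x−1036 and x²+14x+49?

1

Euclidean algorithm in ℚ[x]:
  4x³−28x²+148x−1036 = (4x−84)(x²+14x+49) + (1128x+3080)
  x²+14x+49 = ((1/1128)x+1589/159048)(1128x+3080) + (362404/19881)
  1128x+3080 = ((5606442/90601)x+2186910/12943)(362404/19881) + (0)
The last nonzero remainder is the constant 362404/19881, so the polynomials are coprime and gcd = 1.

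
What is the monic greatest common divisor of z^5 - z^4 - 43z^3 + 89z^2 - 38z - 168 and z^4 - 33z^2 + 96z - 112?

Euclidean algorithm in ℚ[z]:
  z^5 - z^4 - 43z^3 + 89z^2 - 38z - 168 = (z - 1)(z^4 - 33z^2 + 96z - 112) + (-10z^3 - 40z^2 + 170z - 280)
  z^4 - 33z^2 + 96z - 112 = (-(1/10)z + 2/5)(-10z^3 - 40z^2 + 170z - 280) + (0)
Last nonzero remainder: -10z^3 - 40z^2 + 170z - 280. Dividing through by -10 gives the monic gcd z^3 + 4z^2 - 17z + 28.

z^3 + 4z^2 - 17z + 28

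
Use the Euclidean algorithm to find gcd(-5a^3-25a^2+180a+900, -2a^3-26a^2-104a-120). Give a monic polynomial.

a^2+11a+30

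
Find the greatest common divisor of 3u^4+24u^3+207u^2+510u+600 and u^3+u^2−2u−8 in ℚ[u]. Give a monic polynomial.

u^2+3u+4

By polynomial division,
  3u^4+24u^3+207u^2+510u+600 = (3u+21)(u^3+u^2−2u−8) + (192u^2+576u+768)
  u^3+u^2−2u−8 = ((1/192)u−1/96)(192u^2+576u+768) + (0)
Last nonzero remainder: 192u^2+576u+768. Dividing through by 192 gives the monic gcd u^2+3u+4.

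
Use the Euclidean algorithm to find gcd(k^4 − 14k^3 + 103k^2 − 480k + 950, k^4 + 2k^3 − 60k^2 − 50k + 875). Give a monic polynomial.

By polynomial division,
  k^4 − 14k^3 + 103k^2 − 480k + 950 = (k^4 + 2k^3 − 60k^2 − 50k + 875) + (−16k^3 + 163k^2 − 430k + 75)
  k^4 + 2k^3 − 60k^2 − 50k + 875 = (−(1/16)k − 195/256)(−16k^3 + 163k^2 − 430k + 75) + ((9545/256)k^2 − (47725/128)k + 238625/256)
  −16k^3 + 163k^2 − 430k + 75 = (−(4096/9545)k + 768/9545)((9545/256)k^2 − (47725/128)k + 238625/256) + (0)
Last nonzero remainder: (9545/256)k^2 − (47725/128)k + 238625/256. Dividing through by 9545/256 gives the monic gcd k^2 − 10k + 25.

k^2 − 10k + 25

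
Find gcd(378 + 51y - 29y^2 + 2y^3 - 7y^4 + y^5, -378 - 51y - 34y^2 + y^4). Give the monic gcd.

-63 + 2y - 6y^2 + y^3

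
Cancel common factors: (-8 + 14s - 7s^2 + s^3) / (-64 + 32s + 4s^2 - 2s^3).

(1 - s)/(8 + 2s)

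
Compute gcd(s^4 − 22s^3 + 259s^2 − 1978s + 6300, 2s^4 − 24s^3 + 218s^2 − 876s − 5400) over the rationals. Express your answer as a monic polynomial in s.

Apply the Euclidean algorithm:
  s^4 − 22s^3 + 259s^2 − 1978s + 6300 = (1/2)(2s^4 − 24s^3 + 218s^2 − 876s − 5400) + (−10s^3 + 150s^2 − 1540s + 9000)
  2s^4 − 24s^3 + 218s^2 − 876s − 5400 = (−(1/5)s − 3/5)(−10s^3 + 150s^2 − 1540s + 9000) + (0)
Last nonzero remainder: −10s^3 + 150s^2 − 1540s + 9000. Dividing through by −10 gives the monic gcd s^3 − 15s^2 + 154s − 900.

s^3 − 15s^2 + 154s − 900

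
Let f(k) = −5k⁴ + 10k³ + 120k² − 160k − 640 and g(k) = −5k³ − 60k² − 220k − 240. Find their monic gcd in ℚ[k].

k² + 6k + 8

Repeated division with remainder:
  −5k⁴ + 10k³ + 120k² − 160k − 640 = (k − 14)(−5k³ − 60k² − 220k − 240) + (−500k² − 3000k − 4000)
  −5k³ − 60k² − 220k − 240 = ((1/100)k + 3/50)(−500k² − 3000k − 4000) + (0)
Last nonzero remainder: −500k² − 3000k − 4000. Dividing through by −500 gives the monic gcd k² + 6k + 8.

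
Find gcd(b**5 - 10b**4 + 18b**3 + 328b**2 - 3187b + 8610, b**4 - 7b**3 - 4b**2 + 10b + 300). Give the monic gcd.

By polynomial division,
  b**5 - 10b**4 + 18b**3 + 328b**2 - 3187b + 8610 = (b - 3)(b**4 - 7b**3 - 4b**2 + 10b + 300) + (b**3 + 306b**2 - 3457b + 9510)
  b**4 - 7b**3 - 4b**2 + 10b + 300 = (b - 313)(b**3 + 306b**2 - 3457b + 9510) + (99231b**2 - 1091541b + 2976930)
  b**3 + 306b**2 - 3457b + 9510 = ((1/99231)b + 317/99231)(99231b**2 - 1091541b + 2976930) + (0)
Last nonzero remainder: 99231b**2 - 1091541b + 2976930. Dividing through by 99231 gives the monic gcd b**2 - 11b + 30.

b**2 - 11b + 30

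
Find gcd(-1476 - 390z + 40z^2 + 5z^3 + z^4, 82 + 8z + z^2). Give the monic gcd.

82 + 8z + z^2

Apply the Euclidean algorithm:
  z^4 + 5z^3 + 40z^2 - 390z - 1476 = (z^2 - 3z - 18)(z^2 + 8z + 82) + (0)
The last nonzero remainder z^2 + 8z + 82 is already monic.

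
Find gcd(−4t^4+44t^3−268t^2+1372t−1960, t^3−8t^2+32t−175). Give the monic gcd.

t−7

By polynomial division,
  −4t^4+44t^3−268t^2+1372t−1960 = (−4t+12)(t^3−8t^2+32t−175) + (−44t^2+288t+140)
  t^3−8t^2+32t−175 = (−(1/44)t+4/121)(−44t^2+288t+140) + ((3105/121)t−21735/121)
  −44t^2+288t+140 = (−(5324/3105)t−484/621)((3105/121)t−21735/121) + (0)
Last nonzero remainder: (3105/121)t−21735/121. Dividing through by 3105/121 gives the monic gcd t−7.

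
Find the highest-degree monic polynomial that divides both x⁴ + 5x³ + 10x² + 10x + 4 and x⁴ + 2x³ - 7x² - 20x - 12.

By polynomial division,
  x⁴ + 5x³ + 10x² + 10x + 4 = (x⁴ + 2x³ - 7x² - 20x - 12) + (3x³ + 17x² + 30x + 16)
  x⁴ + 2x³ - 7x² - 20x - 12 = ((1/3)x - 11/9)(3x³ + 17x² + 30x + 16) + ((34/9)x² + (34/3)x + 68/9)
  3x³ + 17x² + 30x + 16 = ((27/34)x + 36/17)((34/9)x² + (34/3)x + 68/9) + (0)
Last nonzero remainder: (34/9)x² + (34/3)x + 68/9. Dividing through by 34/9 gives the monic gcd x² + 3x + 2.

x² + 3x + 2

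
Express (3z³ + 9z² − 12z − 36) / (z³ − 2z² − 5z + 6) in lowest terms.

(3z² + 3z − 18)/(z² − 4z + 3)

Apply the Euclidean algorithm:
  3z³ + 9z² − 12z − 36 = (3)(z³ − 2z² − 5z + 6) + (15z² + 3z − 54)
  z³ − 2z² − 5z + 6 = ((1/15)z − 11/75)(15z² + 3z − 54) + (−(24/25)z − 48/25)
  15z² + 3z − 54 = (−(125/8)z + 225/8)(−(24/25)z − 48/25) + (0)
Last nonzero remainder: −(24/25)z − 48/25. Dividing through by −24/25 gives the monic gcd z + 2.
Cancel z + 2 from numerator and denominator to get the reduced form.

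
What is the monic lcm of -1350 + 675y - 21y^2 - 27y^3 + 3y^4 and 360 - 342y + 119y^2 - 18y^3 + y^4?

1800 - 1350y + 253y^2 + 29y^3 - 13y^4 + y^5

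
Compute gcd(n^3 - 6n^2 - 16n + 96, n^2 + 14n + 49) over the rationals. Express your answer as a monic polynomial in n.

1

Apply the Euclidean algorithm:
  n^3 - 6n^2 - 16n + 96 = (n - 20)(n^2 + 14n + 49) + (215n + 1076)
  n^2 + 14n + 49 = ((1/215)n + 1934/46225)(215n + 1076) + (184041/46225)
  215n + 1076 = ((9938375/184041)n + 49738100/184041)(184041/46225) + (0)
The last nonzero remainder is the constant 184041/46225, so the polynomials are coprime and gcd = 1.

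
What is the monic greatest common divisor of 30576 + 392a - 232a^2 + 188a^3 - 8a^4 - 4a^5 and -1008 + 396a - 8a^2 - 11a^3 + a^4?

-42 - a + a^2

Repeated division with remainder:
  -4a^5 - 8a^4 + 188a^3 - 232a^2 + 392a + 30576 = (-4a - 52)(a^4 - 11a^3 - 8a^2 + 396a - 1008) + (-416a^3 + 936a^2 + 16952a - 21840)
  a^4 - 11a^3 - 8a^2 + 396a - 1008 = (-(1/416)a + 35/1664)(-416a^3 + 936a^2 + 16952a - 21840) + ((209/16)a^2 - (209/16)a - 4389/8)
  -416a^3 + 936a^2 + 16952a - 21840 = (-(6656/209)a + 8320/209)((209/16)a^2 - (209/16)a - 4389/8) + (0)
Last nonzero remainder: (209/16)a^2 - (209/16)a - 4389/8. Dividing through by 209/16 gives the monic gcd a^2 - a - 42.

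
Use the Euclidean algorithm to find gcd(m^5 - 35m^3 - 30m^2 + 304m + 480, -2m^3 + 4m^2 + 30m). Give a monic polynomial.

Repeated division with remainder:
  m^5 - 35m^3 - 30m^2 + 304m + 480 = (-(1/2)m^2 - m + 8)(-2m^3 + 4m^2 + 30m) + (-32m^2 + 64m + 480)
  -2m^3 + 4m^2 + 30m = ((1/16)m)(-32m^2 + 64m + 480) + (0)
Last nonzero remainder: -32m^2 + 64m + 480. Dividing through by -32 gives the monic gcd m^2 - 2m - 15.

m^2 - 2m - 15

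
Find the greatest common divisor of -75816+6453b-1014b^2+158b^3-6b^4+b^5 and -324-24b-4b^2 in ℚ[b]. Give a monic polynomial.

81+6b+b^2

Euclidean algorithm in ℚ[b]:
  b^5-6b^4+158b^3-1014b^2+6453b-75816 = (-(1/4)b^3+3b^2-(149/4)b+234)(-4b^2-24b-324) + (0)
Last nonzero remainder: -4b^2-24b-324. Dividing through by -4 gives the monic gcd b^2+6b+81.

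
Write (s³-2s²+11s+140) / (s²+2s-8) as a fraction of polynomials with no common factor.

(s²-6s+35)/(s-2)

Apply the Euclidean algorithm:
  s³-2s²+11s+140 = (s-4)(s²+2s-8) + (27s+108)
  s²+2s-8 = ((1/27)s-2/27)(27s+108) + (0)
Last nonzero remainder: 27s+108. Dividing through by 27 gives the monic gcd s+4.
Cancel s+4 from numerator and denominator to get the reduced form.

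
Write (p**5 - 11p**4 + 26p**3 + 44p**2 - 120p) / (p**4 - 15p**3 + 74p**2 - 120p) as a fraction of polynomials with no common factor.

Apply the Euclidean algorithm:
  p**5 - 11p**4 + 26p**3 + 44p**2 - 120p = (p + 4)(p**4 - 15p**3 + 74p**2 - 120p) + (12p**3 - 132p**2 + 360p)
  p**4 - 15p**3 + 74p**2 - 120p = ((1/12)p - 1/3)(12p**3 - 132p**2 + 360p) + (0)
Last nonzero remainder: 12p**3 - 132p**2 + 360p. Dividing through by 12 gives the monic gcd p**3 - 11p**2 + 30p.
Cancel p**3 - 11p**2 + 30p from numerator and denominator to get the reduced form.

(p**2 - 4)/(p - 4)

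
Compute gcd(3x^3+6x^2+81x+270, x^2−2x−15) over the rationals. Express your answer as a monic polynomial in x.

x+3

Euclidean algorithm in ℚ[x]:
  3x^3+6x^2+81x+270 = (3x+12)(x^2−2x−15) + (150x+450)
  x^2−2x−15 = ((1/150)x−1/30)(150x+450) + (0)
Last nonzero remainder: 150x+450. Dividing through by 150 gives the monic gcd x+3.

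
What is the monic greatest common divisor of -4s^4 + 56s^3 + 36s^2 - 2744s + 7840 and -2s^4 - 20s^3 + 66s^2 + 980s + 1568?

s^2 - 49

Apply the Euclidean algorithm:
  -4s^4 + 56s^3 + 36s^2 - 2744s + 7840 = (2)(-2s^4 - 20s^3 + 66s^2 + 980s + 1568) + (96s^3 - 96s^2 - 4704s + 4704)
  -2s^4 - 20s^3 + 66s^2 + 980s + 1568 = (-(1/48)s - 11/48)(96s^3 - 96s^2 - 4704s + 4704) + (-54s^2 + 2646)
  96s^3 - 96s^2 - 4704s + 4704 = (-(16/9)s + 16/9)(-54s^2 + 2646) + (0)
Last nonzero remainder: -54s^2 + 2646. Dividing through by -54 gives the monic gcd s^2 - 49.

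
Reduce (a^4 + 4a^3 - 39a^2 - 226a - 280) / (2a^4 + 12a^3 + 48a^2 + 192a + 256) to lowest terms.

(a^2 - 2a - 35)/(2a^2 + 32)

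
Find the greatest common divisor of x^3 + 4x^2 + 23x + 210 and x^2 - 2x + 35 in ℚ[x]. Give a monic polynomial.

x^2 - 2x + 35

Apply the Euclidean algorithm:
  x^3 + 4x^2 + 23x + 210 = (x + 6)(x^2 - 2x + 35) + (0)
The last nonzero remainder x^2 - 2x + 35 is already monic.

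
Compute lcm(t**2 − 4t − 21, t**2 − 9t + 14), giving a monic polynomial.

t**3 − 6t**2 − 13t + 42

By polynomial division,
  t**2 − 4t − 21 = (t**2 − 9t + 14) + (5t − 35)
  t**2 − 9t + 14 = ((1/5)t − 2/5)(5t − 35) + (0)
Last nonzero remainder: 5t − 35. Dividing through by 5 gives the monic gcd t − 7.
Then lcm(f, g) = f·g / gcd(f, g); expanding and making the result monic gives the answer.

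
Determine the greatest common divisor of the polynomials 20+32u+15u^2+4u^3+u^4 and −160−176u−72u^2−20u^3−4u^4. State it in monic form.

20+12u+3u^2+u^3

Euclidean algorithm in ℚ[u]:
  u^4+4u^3+15u^2+32u+20 = (−1/4)(−4u^4−20u^3−72u^2−176u−160) + (−u^3−3u^2−12u−20)
  −4u^4−20u^3−72u^2−176u−160 = (4u+8)(−u^3−3u^2−12u−20) + (0)
Last nonzero remainder: −u^3−3u^2−12u−20. Dividing through by −1 gives the monic gcd u^3+3u^2+12u+20.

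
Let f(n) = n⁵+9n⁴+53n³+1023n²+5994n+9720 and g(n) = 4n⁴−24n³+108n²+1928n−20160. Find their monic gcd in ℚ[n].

n²−7n+90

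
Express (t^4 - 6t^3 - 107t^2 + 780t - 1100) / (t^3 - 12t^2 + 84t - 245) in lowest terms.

Repeated division with remainder:
  t^4 - 6t^3 - 107t^2 + 780t - 1100 = (t + 6)(t^3 - 12t^2 + 84t - 245) + (-119t^2 + 521t + 370)
  t^3 - 12t^2 + 84t - 245 = (-(1/119)t + 907/14161)(-119t^2 + 521t + 370) + ((761007/14161)t - 3805035/14161)
  -119t^2 + 521t + 370 = (-(1685159/761007)t - 1047914/761007)((761007/14161)t - 3805035/14161) + (0)
Last nonzero remainder: (761007/14161)t - 3805035/14161. Dividing through by 761007/14161 gives the monic gcd t - 5.
Cancel t - 5 from numerator and denominator to get the reduced form.

(t^3 - t^2 - 112t + 220)/(t^2 - 7t + 49)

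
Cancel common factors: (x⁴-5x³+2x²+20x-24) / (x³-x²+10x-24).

(x³-3x²-4x+12)/(x²+x+12)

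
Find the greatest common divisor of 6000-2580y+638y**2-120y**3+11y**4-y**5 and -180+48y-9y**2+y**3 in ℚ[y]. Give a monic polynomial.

30-3y+y**2

By polynomial division,
  -y**5+11y**4-120y**3+638y**2-2580y+6000 = (-y**2+2y-54)(y**3-9y**2+48y-180) + (-124y**2+372y-3720)
  y**3-9y**2+48y-180 = (-(1/124)y+3/62)(-124y**2+372y-3720) + (0)
Last nonzero remainder: -124y**2+372y-3720. Dividing through by -124 gives the monic gcd y**2-3y+30.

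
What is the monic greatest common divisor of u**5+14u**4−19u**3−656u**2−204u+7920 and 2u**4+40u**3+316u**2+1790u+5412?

Apply the Euclidean algorithm:
  u**5+14u**4−19u**3−656u**2−204u+7920 = ((1/2)u−3)(2u**4+40u**3+316u**2+1790u+5412) + (−57u**3−603u**2+2460u+24156)
  2u**4+40u**3+316u**2+1790u+5412 = (−(2/57)u−358/1083)(−57u**3−603u**2+2460u+24156) + ((73278/361)u**2+(1245726/361)u+4836348/361)
  −57u**3−603u**2+2460u+24156 = (−(6859/24426)u+22021/12213)((73278/361)u**2+(1245726/361)u+4836348/361) + (0)
Last nonzero remainder: (73278/361)u**2+(1245726/361)u+4836348/361. Dividing through by 73278/361 gives the monic gcd u**2+17u+66.

u**2+17u+66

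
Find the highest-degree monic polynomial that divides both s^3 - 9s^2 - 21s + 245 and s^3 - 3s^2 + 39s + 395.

Apply the Euclidean algorithm:
  s^3 - 9s^2 - 21s + 245 = (s^3 - 3s^2 + 39s + 395) + (-6s^2 - 60s - 150)
  s^3 - 3s^2 + 39s + 395 = (-(1/6)s + 13/6)(-6s^2 - 60s - 150) + (144s + 720)
  -6s^2 - 60s - 150 = (-(1/24)s - 5/24)(144s + 720) + (0)
Last nonzero remainder: 144s + 720. Dividing through by 144 gives the monic gcd s + 5.

s + 5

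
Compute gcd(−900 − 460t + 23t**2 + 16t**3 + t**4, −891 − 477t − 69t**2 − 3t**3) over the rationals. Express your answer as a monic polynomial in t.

9 + t

Apply the Euclidean algorithm:
  t**4 + 16t**3 + 23t**2 − 460t − 900 = (−(1/3)t + 7/3)(−3t**3 − 69t**2 − 477t − 891) + (25t**2 + 356t + 1179)
  −3t**3 − 69t**2 − 477t − 891 = (−(3/25)t − 657/625)(25t**2 + 356t + 1179) + ((24192/625)t + 217728/625)
  25t**2 + 356t + 1179 = ((15625/24192)t + 81875/24192)((24192/625)t + 217728/625) + (0)
Last nonzero remainder: (24192/625)t + 217728/625. Dividing through by 24192/625 gives the monic gcd t + 9.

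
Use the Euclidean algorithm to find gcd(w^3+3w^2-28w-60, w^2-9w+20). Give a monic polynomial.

Apply the Euclidean algorithm:
  w^3+3w^2-28w-60 = (w+12)(w^2-9w+20) + (60w-300)
  w^2-9w+20 = ((1/60)w-1/15)(60w-300) + (0)
Last nonzero remainder: 60w-300. Dividing through by 60 gives the monic gcd w-5.

w-5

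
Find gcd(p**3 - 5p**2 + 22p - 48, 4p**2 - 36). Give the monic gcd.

Repeated division with remainder:
  p**3 - 5p**2 + 22p - 48 = ((1/4)p - 5/4)(4p**2 - 36) + (31p - 93)
  4p**2 - 36 = ((4/31)p + 12/31)(31p - 93) + (0)
Last nonzero remainder: 31p - 93. Dividing through by 31 gives the monic gcd p - 3.

p - 3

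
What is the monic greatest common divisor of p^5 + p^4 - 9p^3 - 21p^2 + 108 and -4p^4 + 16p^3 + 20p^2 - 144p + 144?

p^3 - 2p^2 - 9p + 18

Repeated division with remainder:
  p^5 + p^4 - 9p^3 - 21p^2 + 108 = (-(1/4)p - 5/4)(-4p^4 + 16p^3 + 20p^2 - 144p + 144) + (16p^3 - 32p^2 - 144p + 288)
  -4p^4 + 16p^3 + 20p^2 - 144p + 144 = (-(1/4)p + 1/2)(16p^3 - 32p^2 - 144p + 288) + (0)
Last nonzero remainder: 16p^3 - 32p^2 - 144p + 288. Dividing through by 16 gives the monic gcd p^3 - 2p^2 - 9p + 18.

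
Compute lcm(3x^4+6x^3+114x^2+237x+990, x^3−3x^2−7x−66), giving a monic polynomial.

Euclidean algorithm in ℚ[x]:
  3x^4+6x^3+114x^2+237x+990 = (3x+15)(x^3−3x^2−7x−66) + (180x^2+540x+1980)
  x^3−3x^2−7x−66 = ((1/180)x−1/30)(180x^2+540x+1980) + (0)
Last nonzero remainder: 180x^2+540x+1980. Dividing through by 180 gives the monic gcd x^2+3x+11.
Then lcm(f, g) = f·g / gcd(f, g); expanding and making the result monic gives the answer.

x^5−4x^4+26x^3−149x^2−144x−1980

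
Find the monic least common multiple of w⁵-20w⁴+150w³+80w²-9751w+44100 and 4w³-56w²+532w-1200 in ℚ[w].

w⁶-23w⁵+210w⁴-370w³-9991w²+73353w-132300

Euclidean algorithm in ℚ[w]:
  w⁵-20w⁴+150w³+80w²-9751w+44100 = ((1/4)w²-(3/2)w-67/4)(4w³-56w²+532w-1200) + (240w²-2640w+24000)
  4w³-56w²+532w-1200 = ((1/60)w-1/20)(240w²-2640w+24000) + (0)
Last nonzero remainder: 240w²-2640w+24000. Dividing through by 240 gives the monic gcd w²-11w+100.
Then lcm(f, g) = f·g / gcd(f, g); expanding and making the result monic gives the answer.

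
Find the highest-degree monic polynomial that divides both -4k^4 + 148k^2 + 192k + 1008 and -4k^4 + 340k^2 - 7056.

k^2 - k - 42

Euclidean algorithm in ℚ[k]:
  -4k^4 + 148k^2 + 192k + 1008 = (-4k^4 + 340k^2 - 7056) + (-192k^2 + 192k + 8064)
  -4k^4 + 340k^2 - 7056 = ((1/48)k^2 + (1/48)k - 7/8)(-192k^2 + 192k + 8064) + (0)
Last nonzero remainder: -192k^2 + 192k + 8064. Dividing through by -192 gives the monic gcd k^2 - k - 42.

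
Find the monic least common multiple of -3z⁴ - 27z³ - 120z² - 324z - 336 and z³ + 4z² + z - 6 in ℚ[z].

z⁶ + 11z⁵ + 55z⁴ + 161z³ + 208z² - 100z - 336

Repeated division with remainder:
  -3z⁴ - 27z³ - 120z² - 324z - 336 = (-3z - 15)(z³ + 4z² + z - 6) + (-57z² - 327z - 426)
  z³ + 4z² + z - 6 = (-(1/57)z + 11/361)(-57z² - 327z - 426) + ((1260/361)z + 2520/361)
  -57z² - 327z - 426 = (-(6859/420)z - 25631/420)((1260/361)z + 2520/361) + (0)
Last nonzero remainder: (1260/361)z + 2520/361. Dividing through by 1260/361 gives the monic gcd z + 2.
Then lcm(f, g) = f·g / gcd(f, g); expanding and making the result monic gives the answer.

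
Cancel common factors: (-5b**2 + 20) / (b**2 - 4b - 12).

By polynomial division,
  -5b**2 + 20 = (-5)(b**2 - 4b - 12) + (-20b - 40)
  b**2 - 4b - 12 = (-(1/20)b + 3/10)(-20b - 40) + (0)
Last nonzero remainder: -20b - 40. Dividing through by -20 gives the monic gcd b + 2.
Cancel b + 2 from numerator and denominator to get the reduced form.

(-5b + 10)/(b - 6)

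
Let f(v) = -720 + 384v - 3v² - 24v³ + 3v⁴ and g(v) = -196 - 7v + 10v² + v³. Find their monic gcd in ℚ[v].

Repeated division with remainder:
  3v⁴ - 24v³ - 3v² + 384v - 720 = (3v - 54)(v³ + 10v² - 7v - 196) + (558v² + 594v - 11304)
  v³ + 10v² - 7v - 196 = ((1/558)v + 277/17298)(558v² + 594v - 11304) + ((3600/961)v - 14400/961)
  558v² + 594v - 11304 = ((29791/200)v + 150877/200)((3600/961)v - 14400/961) + (0)
Last nonzero remainder: (3600/961)v - 14400/961. Dividing through by 3600/961 gives the monic gcd v - 4.

-4 + v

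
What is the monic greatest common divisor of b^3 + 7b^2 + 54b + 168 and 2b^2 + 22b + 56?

Apply the Euclidean algorithm:
  b^3 + 7b^2 + 54b + 168 = ((1/2)b - 2)(2b^2 + 22b + 56) + (70b + 280)
  2b^2 + 22b + 56 = ((1/35)b + 1/5)(70b + 280) + (0)
Last nonzero remainder: 70b + 280. Dividing through by 70 gives the monic gcd b + 4.

b + 4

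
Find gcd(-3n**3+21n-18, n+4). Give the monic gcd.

Euclidean algorithm in ℚ[n]:
  -3n**3+21n-18 = (-3n**2+12n-27)(n+4) + (90)
  n+4 = ((1/90)n+2/45)(90) + (0)
The last nonzero remainder is the constant 90, so the polynomials are coprime and gcd = 1.

1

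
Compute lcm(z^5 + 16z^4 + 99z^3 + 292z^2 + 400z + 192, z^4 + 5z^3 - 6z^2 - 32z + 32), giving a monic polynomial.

Apply the Euclidean algorithm:
  z^5 + 16z^4 + 99z^3 + 292z^2 + 400z + 192 = (z + 11)(z^4 + 5z^3 - 6z^2 - 32z + 32) + (50z^3 + 390z^2 + 720z - 160)
  z^4 + 5z^3 - 6z^2 - 32z + 32 = ((1/50)z - 7/125)(50z^3 + 390z^2 + 720z - 160) + ((36/25)z^2 + (288/25)z + 576/25)
  50z^3 + 390z^2 + 720z - 160 = ((625/18)z - 125/18)((36/25)z^2 + (288/25)z + 576/25) + (0)
Last nonzero remainder: (36/25)z^2 + (288/25)z + 576/25. Dividing through by 36/25 gives the monic gcd z^2 + 8z + 16.
Then lcm(f, g) = f·g / gcd(f, g); expanding and making the result monic gives the answer.

z^7 + 13z^6 + 53z^5 + 27z^4 - 278z^3 - 424z^2 + 224z + 384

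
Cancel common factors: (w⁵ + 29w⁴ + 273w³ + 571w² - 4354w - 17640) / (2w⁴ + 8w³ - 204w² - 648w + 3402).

(w³ + 13w² + 2w - 280)/(2w² - 24w + 54)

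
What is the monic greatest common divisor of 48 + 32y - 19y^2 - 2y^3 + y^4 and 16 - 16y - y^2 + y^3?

By polynomial division,
  y^4 - 2y^3 - 19y^2 + 32y + 48 = (y - 1)(y^3 - y^2 - 16y + 16) + (-4y^2 + 64)
  y^3 - y^2 - 16y + 16 = (-(1/4)y + 1/4)(-4y^2 + 64) + (0)
Last nonzero remainder: -4y^2 + 64. Dividing through by -4 gives the monic gcd y^2 - 16.

-16 + y^2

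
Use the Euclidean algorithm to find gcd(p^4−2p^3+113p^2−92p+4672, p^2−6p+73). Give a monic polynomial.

Apply the Euclidean algorithm:
  p^4−2p^3+113p^2−92p+4672 = (p^2+4p+64)(p^2−6p+73) + (0)
The last nonzero remainder p^2−6p+73 is already monic.

p^2−6p+73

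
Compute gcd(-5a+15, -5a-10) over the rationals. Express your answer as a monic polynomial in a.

1

Euclidean algorithm in ℚ[a]:
  -5a+15 = (-5a-10) + (25)
  -5a-10 = (-(1/5)a-2/5)(25) + (0)
The last nonzero remainder is the constant 25, so the polynomials are coprime and gcd = 1.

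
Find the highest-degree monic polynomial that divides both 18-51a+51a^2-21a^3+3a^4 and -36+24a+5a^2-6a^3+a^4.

6-5a+a^2

Apply the Euclidean algorithm:
  3a^4-21a^3+51a^2-51a+18 = (3)(a^4-6a^3+5a^2+24a-36) + (-3a^3+36a^2-123a+126)
  a^4-6a^3+5a^2+24a-36 = (-(1/3)a-2)(-3a^3+36a^2-123a+126) + (36a^2-180a+216)
  -3a^3+36a^2-123a+126 = (-(1/12)a+7/12)(36a^2-180a+216) + (0)
Last nonzero remainder: 36a^2-180a+216. Dividing through by 36 gives the monic gcd a^2-5a+6.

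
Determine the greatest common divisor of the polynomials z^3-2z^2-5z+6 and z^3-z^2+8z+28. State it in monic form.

z+2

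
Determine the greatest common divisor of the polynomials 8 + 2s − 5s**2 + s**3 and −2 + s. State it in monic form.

Euclidean algorithm in ℚ[s]:
  s**3 − 5s**2 + 2s + 8 = (s**2 − 3s − 4)(s − 2) + (0)
The last nonzero remainder s − 2 is already monic.

−2 + s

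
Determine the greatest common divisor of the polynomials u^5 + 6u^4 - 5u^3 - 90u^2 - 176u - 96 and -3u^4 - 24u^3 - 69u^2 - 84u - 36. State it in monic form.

Apply the Euclidean algorithm:
  u^5 + 6u^4 - 5u^3 - 90u^2 - 176u - 96 = (-(1/3)u + 2/3)(-3u^4 - 24u^3 - 69u^2 - 84u - 36) + (-12u^3 - 72u^2 - 132u - 72)
  -3u^4 - 24u^3 - 69u^2 - 84u - 36 = ((1/4)u + 1/2)(-12u^3 - 72u^2 - 132u - 72) + (0)
Last nonzero remainder: -12u^3 - 72u^2 - 132u - 72. Dividing through by -12 gives the monic gcd u^3 + 6u^2 + 11u + 6.

u^3 + 6u^2 + 11u + 6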